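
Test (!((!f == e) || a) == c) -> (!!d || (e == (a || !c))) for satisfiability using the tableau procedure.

Satisfiable

Initial set: {((!((!f == e) || a) == c) -> (!!d || (e == (a || !c))))}.
((!((!f == e) || a) == c) -> (!!d || (e == (a || !c)))): β-rule — branch into !(!((!f == e) || a) == c)  //  (!!d || (e == (a || !c))).
  branch 1 (add !(!((!f == e) || a) == c)):
    !(!((!f == e) || a) == c): β-rule — branch into !((!f == e) || a), !c  //  !!((!f == e) || a), c.
      branch 1.1 (add !((!f == e) || a), !c):
        !((!f == e) || a): α-rule — add !(!f == e), !a.
        !(!f == e): β-rule — branch into !f, !e  //  !!f, e.
          branch 1.1.1 (add !f, !e):
            ○ open, literals {a=0, c=0, e=0, f=0}.
          branch 1.1.2 (add !!f, e):
            ○ open, literals {a=0, c=0, e=1, f=1}.
      branch 1.2 (add !!((!f == e) || a), c):
        !!((!f == e) || a): β-rule — branch into (!f == e)  //  a.
          branch 1.2.1 (add (!f == e)):
            (!f == e): β-rule — branch into !f, e  //  !!f, !e.
              branch 1.2.1.1 (add !f, e):
                ○ open, literals {c=1, e=1, f=0}.
              branch 1.2.1.2 (add !!f, !e):
                ○ open, literals {c=1, e=0, f=1}.
          branch 1.2.2 (add a):
            ○ open, literals {a=1, c=1}.
  branch 2 (add (!!d || (e == (a || !c)))):
    (!!d || (e == (a || !c))): β-rule — branch into !!d  //  (e == (a || !c)).
      branch 2.1 (add !!d):
        !!d: drop double negation, giving d.
        ○ open, literals {d=1}.
      branch 2.2 (add (e == (a || !c))):
        (e == (a || !c)): β-rule — branch into e, (a || !c)  //  !e, !(a || !c).
          branch 2.2.1 (add e, (a || !c)):
            (a || !c): β-rule — branch into a  //  !c.
              branch 2.2.1.1 (add a):
                ○ open, literals {a=1, e=1}.
              branch 2.2.1.2 (add !c):
                ○ open, literals {c=0, e=1}.
          branch 2.2.2 (add !e, !(a || !c)):
            !(a || !c): α-rule — add !a, !!c.
            ○ open, literals {a=0, c=1, e=0}.
0 branches closed, 9 open.
An open branch gives a satisfying assignment: a=0, c=0, e=0, f=0.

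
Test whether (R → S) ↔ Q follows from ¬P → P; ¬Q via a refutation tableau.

No

Initial set: {(¬P → P); ¬Q; ¬((R → S) ↔ Q)}.
(¬P → P): β-rule — branch into ¬¬P  //  P.
  branch 1 (add ¬¬P):
    ¬((R → S) ↔ Q): β-rule — branch into (R → S), ¬Q  //  ¬(R → S), Q.
      branch 1.1 (add (R → S), ¬Q):
        (R → S): β-rule — branch into ¬R  //  S.
          branch 1.1.1 (add ¬R):
            ○ open, literals {P=1, Q=0, R=0}.
          branch 1.1.2 (add S):
            ○ open, literals {P=1, Q=0, S=1}.
      branch 1.2 (add ¬(R → S), Q):
        × closes — contains both Q and ¬Q.
  branch 2 (add P):
    ¬((R → S) ↔ Q): β-rule — branch into (R → S), ¬Q  //  ¬(R → S), Q.
      branch 2.1 (add (R → S), ¬Q):
        (R → S): β-rule — branch into ¬R  //  S.
          branch 2.1.1 (add ¬R):
            ○ open, literals {P=1, Q=0, R=0}.
          branch 2.1.2 (add S):
            ○ open, literals {P=1, Q=0, S=1}.
      branch 2.2 (add ¬(R → S), Q):
        × closes — contains both Q and ¬Q.
2 branches closed, 4 open.
An open branch gives a countermodel: P=1, Q=0, R=0 (unmentioned atoms arbitrary); the premises hold there but the conclusion fails.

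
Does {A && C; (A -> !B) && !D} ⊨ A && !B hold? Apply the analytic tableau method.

Initial set: {(A && C); ((A -> !B) && !D); !(A && !B)}.
(A && C): α-rule — add A, C.
((A -> !B) && !D): α-rule — add (A -> !B), !D.
!(A && !B): β-rule — branch into !A  //  !!B.
  branch 1 (add !A):
    × closes — contains both A and !A.
  branch 2 (add !!B):
    (A -> !B): β-rule — branch into !A  //  !B.
      branch 2.1 (add !A):
        × closes — contains both A and !A.
      branch 2.2 (add !B):
        × closes — contains both B and !B.
All 3 branches close.
Every branch closed, so the premises entail the conclusion.

Yes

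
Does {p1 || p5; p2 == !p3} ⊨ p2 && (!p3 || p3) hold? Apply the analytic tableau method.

No

Initial set: {(p1 || p5); (p2 == !p3); !(p2 && (!p3 || p3))}.
(p1 || p5): β-rule — branch into p1  //  p5.
  branch 1 (add p1):
    (p2 == !p3): β-rule — branch into p2, !p3  //  !p2, !!p3.
      branch 1.1 (add p2, !p3):
        !(p2 && (!p3 || p3)): β-rule — branch into !p2  //  !(!p3 || p3).
          branch 1.1.1 (add !p2):
            × closes — contains both p2 and !p2.
          branch 1.1.2 (add !(!p3 || p3)):
            !(!p3 || p3): α-rule — add !!p3, !p3.
            × closes — contains both p3 and !p3.
      branch 1.2 (add !p2, !!p3):
        !(p2 && (!p3 || p3)): β-rule — branch into !p2  //  !(!p3 || p3).
          branch 1.2.1 (add !p2):
            ○ open, literals {p1=true, p2=false, p3=true}.
          branch 1.2.2 (add !(!p3 || p3)):
            !(!p3 || p3): α-rule — add !!p3, !p3.
            × closes — contains both p3 and !p3.
  branch 2 (add p5):
    (p2 == !p3): β-rule — branch into p2, !p3  //  !p2, !!p3.
      branch 2.1 (add p2, !p3):
        !(p2 && (!p3 || p3)): β-rule — branch into !p2  //  !(!p3 || p3).
          branch 2.1.1 (add !p2):
            × closes — contains both p2 and !p2.
          branch 2.1.2 (add !(!p3 || p3)):
            !(!p3 || p3): α-rule — add !!p3, !p3.
            × closes — contains both p3 and !p3.
      branch 2.2 (add !p2, !!p3):
        !(p2 && (!p3 || p3)): β-rule — branch into !p2  //  !(!p3 || p3).
          branch 2.2.1 (add !p2):
            ○ open, literals {p2=false, p3=true, p5=true}.
          branch 2.2.2 (add !(!p3 || p3)):
            !(!p3 || p3): α-rule — add !!p3, !p3.
            × closes — contains both p3 and !p3.
6 branches closed, 2 open.
An open branch gives a countermodel: p1=true, p2=false, p3=true (unmentioned atoms arbitrary); the premises hold there but the conclusion fails.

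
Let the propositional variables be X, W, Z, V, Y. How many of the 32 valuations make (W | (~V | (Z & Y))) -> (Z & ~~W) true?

14

Initial set: {((W | (~V | (Z & Y))) -> (Z & ~~W))}.
((W | (~V | (Z & Y))) -> (Z & ~~W)): β-rule — branch into ~(W | (~V | (Z & Y)))  //  (Z & ~~W).
  branch 1 (add ~(W | (~V | (Z & Y)))):
    ~(W | (~V | (Z & Y))): α-rule — add ~W, ~(~V | (Z & Y)).
    ~(~V | (Z & Y)): α-rule — add ~~V, ~(Z & Y).
    ~(Z & Y): β-rule — branch into ~Z  //  ~Y.
      branch 1.1 (add ~Z):
        ○ open, literals {V=1, W=0, Z=0}.
      branch 1.2 (add ~Y):
        ○ open, literals {V=1, W=0, Y=0}.
  branch 2 (add (Z & ~~W)):
    (Z & ~~W): α-rule — add Z, ~~W.
    ~~W: drop double negation, giving W.
    ○ open, literals {W=1, Z=1}.
0 branches closed, 3 open.
Each open branch fixes some atoms; the unmentioned ones are free. Counting distinct full assignments: branch {V=1, W=0, Z=0} (X, Y) contributes 4 new; branch {V=1, W=0, Y=0} (X, Z) contributes 2 new; branch {W=1, Z=1} (X, V, Y) contributes 8 new. Total: 14.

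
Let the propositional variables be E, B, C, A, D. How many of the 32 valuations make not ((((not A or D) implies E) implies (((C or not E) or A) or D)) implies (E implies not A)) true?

8

Initial set: {not ((((not A or D) implies E) implies (((C or not E) or A) or D)) implies (E implies not A))}.
not ((((not A or D) implies E) implies (((C or not E) or A) or D)) implies (E implies not A)): α-rule — add (((not A or D) implies E) implies (((C or not E) or A) or D)), not (E implies not A).
not (E implies not A): α-rule — add E, not not A.
(((not A or D) implies E) implies (((C or not E) or A) or D)): β-rule — branch into not ((not A or D) implies E)  //  (((C or not E) or A) or D).
  branch 1 (add not ((not A or D) implies E)):
    not ((not A or D) implies E): α-rule — add (not A or D), not E.
    × closes — contains both E and not E.
  branch 2 (add (((C or not E) or A) or D)):
    (((C or not E) or A) or D): β-rule — branch into ((C or not E) or A)  //  D.
      branch 2.1 (add ((C or not E) or A)):
        ((C or not E) or A): β-rule — branch into (C or not E)  //  A.
          branch 2.1.1 (add (C or not E)):
            (C or not E): β-rule — branch into C  //  not E.
              branch 2.1.1.1 (add C):
                ○ open, literals {A=true, C=true, E=true}.
              branch 2.1.1.2 (add not E):
                × closes — contains both E and not E.
          branch 2.1.2 (add A):
            ○ open, literals {A=true, E=true}.
      branch 2.2 (add D):
        ○ open, literals {A=true, D=true, E=true}.
2 branches closed, 3 open.
Each open branch fixes some atoms; the unmentioned ones are free. Counting distinct full assignments: branch {A=true, C=true, E=true} (B, D) contributes 4 new; branch {A=true, E=true} (B, C, D) contributes 4 new; branch {A=true, D=true, E=true} (B, C) contributes 0 new. Total: 8.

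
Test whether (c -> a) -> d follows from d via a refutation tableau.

Yes

Initial set: {d; !((c -> a) -> d)}.
!((c -> a) -> d): α-rule — add (c -> a), !d.
× closes — contains both d and !d.
All 1 branch closes.
Every branch closed, so the premises entail the conclusion.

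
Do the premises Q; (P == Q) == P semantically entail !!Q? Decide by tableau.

Yes

Initial set: {Q; ((P == Q) == P); !!!Q}.
!!!Q: drop double negation, giving !Q.
× closes — contains both Q and !Q.
All 1 branch closes.
Every branch closed, so the premises entail the conclusion.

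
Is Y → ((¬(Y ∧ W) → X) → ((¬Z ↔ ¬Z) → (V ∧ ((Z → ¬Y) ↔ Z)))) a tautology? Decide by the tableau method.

Not valid

Assume the negation and expand:
Initial set: {F (Y → ((¬(Y ∧ W) → X) → ((¬Z ↔ ¬Z) → (V ∧ ((Z → ¬Y) ↔ Z)))))}.
F (Y → ((¬(Y ∧ W) → X) → ((¬Z ↔ ¬Z) → (V ∧ ((Z → ¬Y) ↔ Z))))): α-rule — add T Y, F ((¬(Y ∧ W) → X) → ((¬Z ↔ ¬Z) → (V ∧ ((Z → ¬Y) ↔ Z)))).
F ((¬(Y ∧ W) → X) → ((¬Z ↔ ¬Z) → (V ∧ ((Z → ¬Y) ↔ Z)))): α-rule — add T (¬(Y ∧ W) → X), F ((¬Z ↔ ¬Z) → (V ∧ ((Z → ¬Y) ↔ Z))).
F ((¬Z ↔ ¬Z) → (V ∧ ((Z → ¬Y) ↔ Z))): α-rule — add T (¬Z ↔ ¬Z), F (V ∧ ((Z → ¬Y) ↔ Z)).
T (¬(Y ∧ W) → X): β-rule — branch into F ¬(Y ∧ W)  //  T X.
  branch 1 (add F ¬(Y ∧ W)):
    F ¬(Y ∧ W): α-rule — add T Y, T W.
    T (¬Z ↔ ¬Z): β-rule — branch into T ¬Z, T ¬Z  //  F ¬Z, F ¬Z.
      branch 1.1 (add T ¬Z, T ¬Z):
        F (V ∧ ((Z → ¬Y) ↔ Z)): β-rule — branch into F V  //  F ((Z → ¬Y) ↔ Z).
          branch 1.1.1 (add F V):
            ○ open, literals {V=false, W=true, Y=true, Z=false}.
          branch 1.1.2 (add F ((Z → ¬Y) ↔ Z)):
            F ((Z → ¬Y) ↔ Z): β-rule — branch into T (Z → ¬Y), F Z  //  F (Z → ¬Y), T Z.
              branch 1.1.2.1 (add T (Z → ¬Y), F Z):
                T (Z → ¬Y): β-rule — branch into F Z  //  T ¬Y.
                  branch 1.1.2.1.1 (add F Z):
                    ○ open, literals {W=true, Y=true, Z=false}.
                  branch 1.1.2.1.2 (add T ¬Y):
                    × closes — contains both Y and ¬Y.
              branch 1.1.2.2 (add F (Z → ¬Y), T Z):
                × closes — contains both Z and ¬Z.
      branch 1.2 (add F ¬Z, F ¬Z):
        F (V ∧ ((Z → ¬Y) ↔ Z)): β-rule — branch into F V  //  F ((Z → ¬Y) ↔ Z).
          branch 1.2.1 (add F V):
            ○ open, literals {V=false, W=true, Y=true, Z=true}.
          branch 1.2.2 (add F ((Z → ¬Y) ↔ Z)):
            F ((Z → ¬Y) ↔ Z): β-rule — branch into T (Z → ¬Y), F Z  //  F (Z → ¬Y), T Z.
              branch 1.2.2.1 (add T (Z → ¬Y), F Z):
                × closes — contains both Z and ¬Z.
              branch 1.2.2.2 (add F (Z → ¬Y), T Z):
                F (Z → ¬Y): α-rule — add T Z, F ¬Y.
                ○ open, literals {W=true, Y=true, Z=true}.
  branch 2 (add T X):
    T (¬Z ↔ ¬Z): β-rule — branch into T ¬Z, T ¬Z  //  F ¬Z, F ¬Z.
      branch 2.1 (add T ¬Z, T ¬Z):
        F (V ∧ ((Z → ¬Y) ↔ Z)): β-rule — branch into F V  //  F ((Z → ¬Y) ↔ Z).
          branch 2.1.1 (add F V):
            ○ open, literals {V=false, X=true, Y=true, Z=false}.
          branch 2.1.2 (add F ((Z → ¬Y) ↔ Z)):
            F ((Z → ¬Y) ↔ Z): β-rule — branch into T (Z → ¬Y), F Z  //  F (Z → ¬Y), T Z.
              branch 2.1.2.1 (add T (Z → ¬Y), F Z):
                T (Z → ¬Y): β-rule — branch into F Z  //  T ¬Y.
                  branch 2.1.2.1.1 (add F Z):
                    ○ open, literals {X=true, Y=true, Z=false}.
                  branch 2.1.2.1.2 (add T ¬Y):
                    × closes — contains both Y and ¬Y.
              branch 2.1.2.2 (add F (Z → ¬Y), T Z):
                × closes — contains both Z and ¬Z.
      branch 2.2 (add F ¬Z, F ¬Z):
        F (V ∧ ((Z → ¬Y) ↔ Z)): β-rule — branch into F V  //  F ((Z → ¬Y) ↔ Z).
          branch 2.2.1 (add F V):
            ○ open, literals {V=false, X=true, Y=true, Z=true}.
          branch 2.2.2 (add F ((Z → ¬Y) ↔ Z)):
            F ((Z → ¬Y) ↔ Z): β-rule — branch into T (Z → ¬Y), F Z  //  F (Z → ¬Y), T Z.
              branch 2.2.2.1 (add T (Z → ¬Y), F Z):
                × closes — contains both Z and ¬Z.
              branch 2.2.2.2 (add F (Z → ¬Y), T Z):
                F (Z → ¬Y): α-rule — add T Z, F ¬Y.
                ○ open, literals {X=true, Y=true, Z=true}.
6 branches closed, 8 open.
An open branch gives a countermodel: V=false, W=true, Y=true, Z=false (unmentioned atoms arbitrary); under it the original formula is false.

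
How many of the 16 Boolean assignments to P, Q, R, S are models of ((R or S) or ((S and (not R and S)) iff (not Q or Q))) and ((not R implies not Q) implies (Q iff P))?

7

Initial set: {(((R or S) or ((S and (not R and S)) iff (not Q or Q))) and ((not R implies not Q) implies (Q iff P)))}.
(((R or S) or ((S and (not R and S)) iff (not Q or Q))) and ((not R implies not Q) implies (Q iff P))): α-rule — add ((R or S) or ((S and (not R and S)) iff (not Q or Q))), ((not R implies not Q) implies (Q iff P)).
((R or S) or ((S and (not R and S)) iff (not Q or Q))): β-rule — branch into (R or S)  //  ((S and (not R and S)) iff (not Q or Q)).
  branch 1 (add (R or S)):
    ((not R implies not Q) implies (Q iff P)): β-rule — branch into not (not R implies not Q)  //  (Q iff P).
      branch 1.1 (add not (not R implies not Q)):
        not (not R implies not Q): α-rule — add not R, not not Q.
        (R or S): β-rule — branch into R  //  S.
          branch 1.1.1 (add R):
            × closes — contains both R and not R.
          branch 1.1.2 (add S):
            ○ open, literals {Q=T, R=F, S=T}.
      branch 1.2 (add (Q iff P)):
        (R or S): β-rule — branch into R  //  S.
          branch 1.2.1 (add R):
            (Q iff P): β-rule — branch into Q, P  //  not Q, not P.
              branch 1.2.1.1 (add Q, P):
                ○ open, literals {P=T, Q=T, R=T}.
              branch 1.2.1.2 (add not Q, not P):
                ○ open, literals {P=F, Q=F, R=T}.
          branch 1.2.2 (add S):
            (Q iff P): β-rule — branch into Q, P  //  not Q, not P.
              branch 1.2.2.1 (add Q, P):
                ○ open, literals {P=T, Q=T, S=T}.
              branch 1.2.2.2 (add not Q, not P):
                ○ open, literals {P=F, Q=F, S=T}.
  branch 2 (add ((S and (not R and S)) iff (not Q or Q))):
    ((not R implies not Q) implies (Q iff P)): β-rule — branch into not (not R implies not Q)  //  (Q iff P).
      branch 2.1 (add not (not R implies not Q)):
        not (not R implies not Q): α-rule — add not R, not not Q.
        ((S and (not R and S)) iff (not Q or Q)): β-rule — branch into (S and (not R and S)), (not Q or Q)  //  not (S and (not R and S)), not (not Q or Q).
          branch 2.1.1 (add (S and (not R and S)), (not Q or Q)):
            (S and (not R and S)): α-rule — add S, (not R and S).
            (not R and S): α-rule — add not R, S.
            (not Q or Q): β-rule — branch into not Q  //  Q.
              branch 2.1.1.1 (add not Q):
                × closes — contains both Q and not Q.
              branch 2.1.1.2 (add Q):
                ○ open, literals {Q=T, R=F, S=T}.
          branch 2.1.2 (add not (S and (not R and S)), not (not Q or Q)):
            not (not Q or Q): α-rule — add not not Q, not Q.
            × closes — contains both Q and not Q.
      branch 2.2 (add (Q iff P)):
        ((S and (not R and S)) iff (not Q or Q)): β-rule — branch into (S and (not R and S)), (not Q or Q)  //  not (S and (not R and S)), not (not Q or Q).
          branch 2.2.1 (add (S and (not R and S)), (not Q or Q)):
            (S and (not R and S)): α-rule — add S, (not R and S).
            (not R and S): α-rule — add not R, S.
            (Q iff P): β-rule — branch into Q, P  //  not Q, not P.
              branch 2.2.1.1 (add Q, P):
                (not Q or Q): β-rule — branch into not Q  //  Q.
                  branch 2.2.1.1.1 (add not Q):
                    × closes — contains both Q and not Q.
                  branch 2.2.1.1.2 (add Q):
                    ○ open, literals {P=T, Q=T, R=F, S=T}.
              branch 2.2.1.2 (add not Q, not P):
                (not Q or Q): β-rule — branch into not Q  //  Q.
                  branch 2.2.1.2.1 (add not Q):
                    ○ open, literals {P=F, Q=F, R=F, S=T}.
                  branch 2.2.1.2.2 (add Q):
                    × closes — contains both Q and not Q.
          branch 2.2.2 (add not (S and (not R and S)), not (not Q or Q)):
            not (not Q or Q): α-rule — add not not Q, not Q.
            × closes — contains both Q and not Q.
6 branches closed, 8 open.
Each open branch fixes some atoms; the unmentioned ones are free. Counting distinct full assignments: branch {Q=T, R=F, S=T} (P) contributes 2 new; branch {P=T, Q=T, R=T} (S) contributes 2 new; branch {P=F, Q=F, R=T} (S) contributes 2 new; branch {P=T, Q=T, S=T} (R) contributes 0 new; branch {P=F, Q=F, S=T} (R) contributes 1 new; branch {Q=T, R=F, S=T} (P) contributes 0 new; branch {P=T, Q=T, R=F, S=T} (none free) contributes 0 new; branch {P=F, Q=F, R=F, S=T} (none free) contributes 0 new. Total: 7.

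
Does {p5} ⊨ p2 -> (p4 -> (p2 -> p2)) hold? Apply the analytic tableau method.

Yes

Initial set: {p5; ~(p2 -> (p4 -> (p2 -> p2)))}.
~(p2 -> (p4 -> (p2 -> p2))): α-rule — add p2, ~(p4 -> (p2 -> p2)).
~(p4 -> (p2 -> p2)): α-rule — add p4, ~(p2 -> p2).
~(p2 -> p2): α-rule — add p2, ~p2.
× closes — contains both p2 and ~p2.
All 1 branch closes.
Every branch closed, so the premises entail the conclusion.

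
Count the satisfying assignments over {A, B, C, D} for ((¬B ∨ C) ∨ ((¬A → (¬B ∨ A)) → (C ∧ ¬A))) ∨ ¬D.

15

Initial set: {T (((¬B ∨ C) ∨ ((¬A → (¬B ∨ A)) → (C ∧ ¬A))) ∨ ¬D)}.
T (((¬B ∨ C) ∨ ((¬A → (¬B ∨ A)) → (C ∧ ¬A))) ∨ ¬D): β-rule — branch into T ((¬B ∨ C) ∨ ((¬A → (¬B ∨ A)) → (C ∧ ¬A)))  //  T ¬D.
  branch 1 (add T ((¬B ∨ C) ∨ ((¬A → (¬B ∨ A)) → (C ∧ ¬A)))):
    T ((¬B ∨ C) ∨ ((¬A → (¬B ∨ A)) → (C ∧ ¬A))): β-rule — branch into T (¬B ∨ C)  //  T ((¬A → (¬B ∨ A)) → (C ∧ ¬A)).
      branch 1.1 (add T (¬B ∨ C)):
        T (¬B ∨ C): β-rule — branch into T ¬B  //  T C.
          branch 1.1.1 (add T ¬B):
            ○ open, literals {B=false}.
          branch 1.1.2 (add T C):
            ○ open, literals {C=true}.
      branch 1.2 (add T ((¬A → (¬B ∨ A)) → (C ∧ ¬A))):
        T ((¬A → (¬B ∨ A)) → (C ∧ ¬A)): β-rule — branch into F (¬A → (¬B ∨ A))  //  T (C ∧ ¬A).
          branch 1.2.1 (add F (¬A → (¬B ∨ A))):
            F (¬A → (¬B ∨ A)): α-rule — add T ¬A, F (¬B ∨ A).
            F (¬B ∨ A): α-rule — add F ¬B, F A.
            ○ open, literals {A=false, B=true}.
          branch 1.2.2 (add T (C ∧ ¬A)):
            T (C ∧ ¬A): α-rule — add T C, T ¬A.
            ○ open, literals {A=false, C=true}.
  branch 2 (add T ¬D):
    ○ open, literals {D=false}.
0 branches closed, 5 open.
Each open branch fixes some atoms; the unmentioned ones are free. Counting distinct full assignments: branch {B=false} (A, C, D) contributes 8 new; branch {C=true} (A, B, D) contributes 4 new; branch {A=false, B=true} (C, D) contributes 2 new; branch {A=false, C=true} (B, D) contributes 0 new; branch {D=false} (A, B, C) contributes 1 new. Total: 15.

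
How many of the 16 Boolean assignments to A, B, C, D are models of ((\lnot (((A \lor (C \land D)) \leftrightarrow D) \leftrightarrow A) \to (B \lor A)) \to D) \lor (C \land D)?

10

Initial set: {T (((\lnot (((A \lor (C \land D)) \leftrightarrow D) \leftrightarrow A) \to (B \lor A)) \to D) \lor (C \land D))}.
T (((\lnot (((A \lor (C \land D)) \leftrightarrow D) \leftrightarrow A) \to (B \lor A)) \to D) \lor (C \land D)): β-rule — branch into T ((\lnot (((A \lor (C \land D)) \leftrightarrow D) \leftrightarrow A) \to (B \lor A)) \to D)  //  T (C \land D).
  branch 1 (add T ((\lnot (((A \lor (C \land D)) \leftrightarrow D) \leftrightarrow A) \to (B \lor A)) \to D)):
    T ((\lnot (((A \lor (C \land D)) \leftrightarrow D) \leftrightarrow A) \to (B \lor A)) \to D): β-rule — branch into F (\lnot (((A \lor (C \land D)) \leftrightarrow D) \leftrightarrow A) \to (B \lor A))  //  T D.
      branch 1.1 (add F (\lnot (((A \lor (C \land D)) \leftrightarrow D) \leftrightarrow A) \to (B \lor A))):
        F (\lnot (((A \lor (C \land D)) \leftrightarrow D) \leftrightarrow A) \to (B \lor A)): α-rule — add T \lnot (((A \lor (C \land D)) \leftrightarrow D) \leftrightarrow A), F (B \lor A).
        F (B \lor A): α-rule — add F B, F A.
        T \lnot (((A \lor (C \land D)) \leftrightarrow D) \leftrightarrow A): β-rule — branch into T ((A \lor (C \land D)) \leftrightarrow D), F A  //  F ((A \lor (C \land D)) \leftrightarrow D), T A.
          branch 1.1.1 (add T ((A \lor (C \land D)) \leftrightarrow D), F A):
            T ((A \lor (C \land D)) \leftrightarrow D): β-rule — branch into T (A \lor (C \land D)), T D  //  F (A \lor (C \land D)), F D.
              branch 1.1.1.1 (add T (A \lor (C \land D)), T D):
                T (A \lor (C \land D)): β-rule — branch into T A  //  T (C \land D).
                  branch 1.1.1.1.1 (add T A):
                    × closes — contains both A and \lnot A.
                  branch 1.1.1.1.2 (add T (C \land D)):
                    T (C \land D): α-rule — add T C, T D.
                    ○ open, literals {A=false, B=false, C=true, D=true}.
              branch 1.1.1.2 (add F (A \lor (C \land D)), F D):
                F (A \lor (C \land D)): α-rule — add F A, F (C \land D).
                F (C \land D): β-rule — branch into F C  //  F D.
                  branch 1.1.1.2.1 (add F C):
                    ○ open, literals {A=false, B=false, C=false, D=false}.
                  branch 1.1.1.2.2 (add F D):
                    ○ open, literals {A=false, B=false, D=false}.
          branch 1.1.2 (add F ((A \lor (C \land D)) \leftrightarrow D), T A):
            × closes — contains both A and \lnot A.
      branch 1.2 (add T D):
        ○ open, literals {D=true}.
  branch 2 (add T (C \land D)):
    T (C \land D): α-rule — add T C, T D.
    ○ open, literals {C=true, D=true}.
2 branches closed, 5 open.
Each open branch fixes some atoms; the unmentioned ones are free. Counting distinct full assignments: branch {A=false, B=false, C=true, D=true} (none free) contributes 1 new; branch {A=false, B=false, C=false, D=false} (none free) contributes 1 new; branch {A=false, B=false, D=false} (C) contributes 1 new; branch {D=true} (A, B, C) contributes 7 new; branch {C=true, D=true} (A, B) contributes 0 new. Total: 10.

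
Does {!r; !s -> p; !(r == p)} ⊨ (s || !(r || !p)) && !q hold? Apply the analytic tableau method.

Initial set: {T !r; T (!s -> p); T !(r == p); F ((s || !(r || !p)) && !q)}.
T (!s -> p): β-rule — branch into F !s  //  T p.
  branch 1 (add F !s):
    T !(r == p): β-rule — branch into T r, F p  //  F r, T p.
      branch 1.1 (add T r, F p):
        × closes — contains both r and !r.
      branch 1.2 (add F r, T p):
        F ((s || !(r || !p)) && !q): β-rule — branch into F (s || !(r || !p))  //  F !q.
          branch 1.2.1 (add F (s || !(r || !p))):
            F (s || !(r || !p)): α-rule — add F s, F !(r || !p).
            × closes — contains both s and !s.
          branch 1.2.2 (add F !q):
            ○ open, literals {p=true, q=true, r=false, s=true}.
  branch 2 (add T p):
    T !(r == p): β-rule — branch into T r, F p  //  F r, T p.
      branch 2.1 (add T r, F p):
        × closes — contains both r and !r.
      branch 2.2 (add F r, T p):
        F ((s || !(r || !p)) && !q): β-rule — branch into F (s || !(r || !p))  //  F !q.
          branch 2.2.1 (add F (s || !(r || !p))):
            F (s || !(r || !p)): α-rule — add F s, F !(r || !p).
            F !(r || !p): β-rule — branch into T r  //  T !p.
              branch 2.2.1.1 (add T r):
                × closes — contains both r and !r.
              branch 2.2.1.2 (add T !p):
                × closes — contains both p and !p.
          branch 2.2.2 (add F !q):
            ○ open, literals {p=true, q=true, r=false}.
5 branches closed, 2 open.
An open branch gives a countermodel: p=true, q=true, r=false, s=true (unmentioned atoms arbitrary); the premises hold there but the conclusion fails.

No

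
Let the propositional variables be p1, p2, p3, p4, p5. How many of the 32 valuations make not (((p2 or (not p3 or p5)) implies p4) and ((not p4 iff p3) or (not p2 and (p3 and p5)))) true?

20

Initial set: {not (((p2 or (not p3 or p5)) implies p4) and ((not p4 iff p3) or (not p2 and (p3 and p5))))}.
not (((p2 or (not p3 or p5)) implies p4) and ((not p4 iff p3) or (not p2 and (p3 and p5)))): β-rule — branch into not ((p2 or (not p3 or p5)) implies p4)  //  not ((not p4 iff p3) or (not p2 and (p3 and p5))).
  branch 1 (add not ((p2 or (not p3 or p5)) implies p4)):
    not ((p2 or (not p3 or p5)) implies p4): α-rule — add (p2 or (not p3 or p5)), not p4.
    (p2 or (not p3 or p5)): β-rule — branch into p2  //  (not p3 or p5).
      branch 1.1 (add p2):
        ○ open, literals {p2=T, p4=F}.
      branch 1.2 (add (not p3 or p5)):
        (not p3 or p5): β-rule — branch into not p3  //  p5.
          branch 1.2.1 (add not p3):
            ○ open, literals {p3=F, p4=F}.
          branch 1.2.2 (add p5):
            ○ open, literals {p4=F, p5=T}.
  branch 2 (add not ((not p4 iff p3) or (not p2 and (p3 and p5)))):
    not ((not p4 iff p3) or (not p2 and (p3 and p5))): α-rule — add not (not p4 iff p3), not (not p2 and (p3 and p5)).
    not (not p4 iff p3): β-rule — branch into not p4, not p3  //  not not p4, p3.
      branch 2.1 (add not p4, not p3):
        not (not p2 and (p3 and p5)): β-rule — branch into not not p2  //  not (p3 and p5).
          branch 2.1.1 (add not not p2):
            ○ open, literals {p2=T, p3=F, p4=F}.
          branch 2.1.2 (add not (p3 and p5)):
            not (p3 and p5): β-rule — branch into not p3  //  not p5.
              branch 2.1.2.1 (add not p3):
                ○ open, literals {p3=F, p4=F}.
              branch 2.1.2.2 (add not p5):
                ○ open, literals {p3=F, p4=F, p5=F}.
      branch 2.2 (add not not p4, p3):
        not (not p2 and (p3 and p5)): β-rule — branch into not not p2  //  not (p3 and p5).
          branch 2.2.1 (add not not p2):
            ○ open, literals {p2=T, p3=T, p4=T}.
          branch 2.2.2 (add not (p3 and p5)):
            not (p3 and p5): β-rule — branch into not p3  //  not p5.
              branch 2.2.2.1 (add not p3):
                × closes — contains both p3 and not p3.
              branch 2.2.2.2 (add not p5):
                ○ open, literals {p3=T, p4=T, p5=F}.
1 branch closed, 8 open.
Each open branch fixes some atoms; the unmentioned ones are free. Counting distinct full assignments: branch {p2=T, p4=F} (p1, p3, p5) contributes 8 new; branch {p3=F, p4=F} (p1, p2, p5) contributes 4 new; branch {p4=F, p5=T} (p1, p2, p3) contributes 2 new; branch {p2=T, p3=F, p4=F} (p1, p5) contributes 0 new; branch {p3=F, p4=F} (p1, p2, p5) contributes 0 new; branch {p3=F, p4=F, p5=F} (p1, p2) contributes 0 new; branch {p2=T, p3=T, p4=T} (p1, p5) contributes 4 new; branch {p3=T, p4=T, p5=F} (p1, p2) contributes 2 new. Total: 20.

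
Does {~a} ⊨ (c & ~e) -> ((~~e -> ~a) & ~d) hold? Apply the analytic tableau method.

Initial set: {~a; ~((c & ~e) -> ((~~e -> ~a) & ~d))}.
~((c & ~e) -> ((~~e -> ~a) & ~d)): α-rule — add (c & ~e), ~((~~e -> ~a) & ~d).
(c & ~e): α-rule — add c, ~e.
~((~~e -> ~a) & ~d): β-rule — branch into ~(~~e -> ~a)  //  ~~d.
  branch 1 (add ~(~~e -> ~a)):
    ~(~~e -> ~a): α-rule — add ~~e, ~~a.
    × closes — contains both a and ~a.
  branch 2 (add ~~d):
    ○ open, literals {a=0, c=1, d=1, e=0}.
1 branch closed, 1 open.
An open branch gives a countermodel: a=0, c=1, d=1, e=0 (unmentioned atoms arbitrary); the premises hold there but the conclusion fails.

No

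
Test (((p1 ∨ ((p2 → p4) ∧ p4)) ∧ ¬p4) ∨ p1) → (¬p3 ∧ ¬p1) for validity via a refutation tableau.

Not valid

Assume the negation and expand:
Initial set: {F ((((p1 ∨ ((p2 → p4) ∧ p4)) ∧ ¬p4) ∨ p1) → (¬p3 ∧ ¬p1))}.
F ((((p1 ∨ ((p2 → p4) ∧ p4)) ∧ ¬p4) ∨ p1) → (¬p3 ∧ ¬p1)): α-rule — add T (((p1 ∨ ((p2 → p4) ∧ p4)) ∧ ¬p4) ∨ p1), F (¬p3 ∧ ¬p1).
T (((p1 ∨ ((p2 → p4) ∧ p4)) ∧ ¬p4) ∨ p1): β-rule — branch into T ((p1 ∨ ((p2 → p4) ∧ p4)) ∧ ¬p4)  //  T p1.
  branch 1 (add T ((p1 ∨ ((p2 → p4) ∧ p4)) ∧ ¬p4)):
    T ((p1 ∨ ((p2 → p4) ∧ p4)) ∧ ¬p4): α-rule — add T (p1 ∨ ((p2 → p4) ∧ p4)), T ¬p4.
    F (¬p3 ∧ ¬p1): β-rule — branch into F ¬p3  //  F ¬p1.
      branch 1.1 (add F ¬p3):
        T (p1 ∨ ((p2 → p4) ∧ p4)): β-rule — branch into T p1  //  T ((p2 → p4) ∧ p4).
          branch 1.1.1 (add T p1):
            ○ open, literals {p1=1, p3=1, p4=0}.
          branch 1.1.2 (add T ((p2 → p4) ∧ p4)):
            T ((p2 → p4) ∧ p4): α-rule — add T (p2 → p4), T p4.
            × closes — contains both p4 and ¬p4.
      branch 1.2 (add F ¬p1):
        T (p1 ∨ ((p2 → p4) ∧ p4)): β-rule — branch into T p1  //  T ((p2 → p4) ∧ p4).
          branch 1.2.1 (add T p1):
            ○ open, literals {p1=1, p4=0}.
          branch 1.2.2 (add T ((p2 → p4) ∧ p4)):
            T ((p2 → p4) ∧ p4): α-rule — add T (p2 → p4), T p4.
            × closes — contains both p4 and ¬p4.
  branch 2 (add T p1):
    F (¬p3 ∧ ¬p1): β-rule — branch into F ¬p3  //  F ¬p1.
      branch 2.1 (add F ¬p3):
        ○ open, literals {p1=1, p3=1}.
      branch 2.2 (add F ¬p1):
        ○ open, literals {p1=1}.
2 branches closed, 4 open.
An open branch gives a countermodel: p1=1, p3=1, p4=0 (unmentioned atoms arbitrary); under it the original formula is false.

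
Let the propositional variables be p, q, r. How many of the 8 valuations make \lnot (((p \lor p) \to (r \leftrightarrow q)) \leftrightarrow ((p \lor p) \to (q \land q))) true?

Initial set: {\lnot (((p \lor p) \to (r \leftrightarrow q)) \leftrightarrow ((p \lor p) \to (q \land q)))}.
\lnot (((p \lor p) \to (r \leftrightarrow q)) \leftrightarrow ((p \lor p) \to (q \land q))): β-rule — branch into ((p \lor p) \to (r \leftrightarrow q)), \lnot ((p \lor p) \to (q \land q))  //  \lnot ((p \lor p) \to (r \leftrightarrow q)), ((p \lor p) \to (q \land q)).
  branch 1 (add ((p \lor p) \to (r \leftrightarrow q)), \lnot ((p \lor p) \to (q \land q))):
    \lnot ((p \lor p) \to (q \land q)): α-rule — add (p \lor p), \lnot (q \land q).
    ((p \lor p) \to (r \leftrightarrow q)): β-rule — branch into \lnot (p \lor p)  //  (r \leftrightarrow q).
      branch 1.1 (add \lnot (p \lor p)):
        \lnot (p \lor p): α-rule — add \lnot p, \lnot p.
        (p \lor p): β-rule — branch into p  //  p.
          branch 1.1.1 (add p):
            × closes — contains both p and \lnot p.
          branch 1.1.2 (add p):
            × closes — contains both p and \lnot p.
      branch 1.2 (add (r \leftrightarrow q)):
        (p \lor p): β-rule — branch into p  //  p.
          branch 1.2.1 (add p):
            \lnot (q \land q): β-rule — branch into \lnot q  //  \lnot q.
              branch 1.2.1.1 (add \lnot q):
                (r \leftrightarrow q): β-rule — branch into r, q  //  \lnot r, \lnot q.
                  branch 1.2.1.1.1 (add r, q):
                    × closes — contains both q and \lnot q.
                  branch 1.2.1.1.2 (add \lnot r, \lnot q):
                    ○ open, literals {p=true, q=false, r=false}.
              branch 1.2.1.2 (add \lnot q):
                (r \leftrightarrow q): β-rule — branch into r, q  //  \lnot r, \lnot q.
                  branch 1.2.1.2.1 (add r, q):
                    × closes — contains both q and \lnot q.
                  branch 1.2.1.2.2 (add \lnot r, \lnot q):
                    ○ open, literals {p=true, q=false, r=false}.
          branch 1.2.2 (add p):
            \lnot (q \land q): β-rule — branch into \lnot q  //  \lnot q.
              branch 1.2.2.1 (add \lnot q):
                (r \leftrightarrow q): β-rule — branch into r, q  //  \lnot r, \lnot q.
                  branch 1.2.2.1.1 (add r, q):
                    × closes — contains both q and \lnot q.
                  branch 1.2.2.1.2 (add \lnot r, \lnot q):
                    ○ open, literals {p=true, q=false, r=false}.
              branch 1.2.2.2 (add \lnot q):
                (r \leftrightarrow q): β-rule — branch into r, q  //  \lnot r, \lnot q.
                  branch 1.2.2.2.1 (add r, q):
                    × closes — contains both q and \lnot q.
                  branch 1.2.2.2.2 (add \lnot r, \lnot q):
                    ○ open, literals {p=true, q=false, r=false}.
  branch 2 (add \lnot ((p \lor p) \to (r \leftrightarrow q)), ((p \lor p) \to (q \land q))):
    \lnot ((p \lor p) \to (r \leftrightarrow q)): α-rule — add (p \lor p), \lnot (r \leftrightarrow q).
    ((p \lor p) \to (q \land q)): β-rule — branch into \lnot (p \lor p)  //  (q \land q).
      branch 2.1 (add \lnot (p \lor p)):
        \lnot (p \lor p): α-rule — add \lnot p, \lnot p.
        (p \lor p): β-rule — branch into p  //  p.
          branch 2.1.1 (add p):
            × closes — contains both p and \lnot p.
          branch 2.1.2 (add p):
            × closes — contains both p and \lnot p.
      branch 2.2 (add (q \land q)):
        (q \land q): α-rule — add q, q.
        (p \lor p): β-rule — branch into p  //  p.
          branch 2.2.1 (add p):
            \lnot (r \leftrightarrow q): β-rule — branch into r, \lnot q  //  \lnot r, q.
              branch 2.2.1.1 (add r, \lnot q):
                × closes — contains both q and \lnot q.
              branch 2.2.1.2 (add \lnot r, q):
                ○ open, literals {p=true, q=true, r=false}.
          branch 2.2.2 (add p):
            \lnot (r \leftrightarrow q): β-rule — branch into r, \lnot q  //  \lnot r, q.
              branch 2.2.2.1 (add r, \lnot q):
                × closes — contains both q and \lnot q.
              branch 2.2.2.2 (add \lnot r, q):
                ○ open, literals {p=true, q=true, r=false}.
10 branches closed, 6 open.
Each open branch fixes some atoms; the unmentioned ones are free. Counting distinct full assignments: branch {p=true, q=false, r=false} (none free) contributes 1 new; branch {p=true, q=false, r=false} (none free) contributes 0 new; branch {p=true, q=false, r=false} (none free) contributes 0 new; branch {p=true, q=false, r=false} (none free) contributes 0 new; branch {p=true, q=true, r=false} (none free) contributes 1 new; branch {p=true, q=true, r=false} (none free) contributes 0 new. Total: 2.

2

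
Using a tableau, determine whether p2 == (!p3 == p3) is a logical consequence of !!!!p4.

No

Initial set: {!!!!p4; !(p2 == (!p3 == p3))}.
!!!!p4: drop double negation, giving !!p4.
!!p4: drop double negation, giving p4.
!(p2 == (!p3 == p3)): β-rule — branch into p2, !(!p3 == p3)  //  !p2, (!p3 == p3).
  branch 1 (add p2, !(!p3 == p3)):
    !(!p3 == p3): β-rule — branch into !p3, !p3  //  !!p3, p3.
      branch 1.1 (add !p3, !p3):
        ○ open, literals {p2=1, p3=0, p4=1}.
      branch 1.2 (add !!p3, p3):
        ○ open, literals {p2=1, p3=1, p4=1}.
  branch 2 (add !p2, (!p3 == p3)):
    (!p3 == p3): β-rule — branch into !p3, p3  //  !!p3, !p3.
      branch 2.1 (add !p3, p3):
        × closes — contains both p3 and !p3.
      branch 2.2 (add !!p3, !p3):
        × closes — contains both p3 and !p3.
2 branches closed, 2 open.
An open branch gives a countermodel: p2=1, p3=0, p4=1 (unmentioned atoms arbitrary); the premises hold there but the conclusion fails.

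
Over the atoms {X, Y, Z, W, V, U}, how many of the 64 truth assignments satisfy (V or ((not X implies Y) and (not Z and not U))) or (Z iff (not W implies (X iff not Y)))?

Initial set: {((V or ((not X implies Y) and (not Z and not U))) or (Z iff (not W implies (X iff not Y))))}.
((V or ((not X implies Y) and (not Z and not U))) or (Z iff (not W implies (X iff not Y)))): β-rule — branch into (V or ((not X implies Y) and (not Z and not U)))  //  (Z iff (not W implies (X iff not Y))).
  branch 1 (add (V or ((not X implies Y) and (not Z and not U)))):
    (V or ((not X implies Y) and (not Z and not U))): β-rule — branch into V  //  ((not X implies Y) and (not Z and not U)).
      branch 1.1 (add V):
        ○ open, literals {V=true}.
      branch 1.2 (add ((not X implies Y) and (not Z and not U))):
        ((not X implies Y) and (not Z and not U)): α-rule — add (not X implies Y), (not Z and not U).
        (not Z and not U): α-rule — add not Z, not U.
        (not X implies Y): β-rule — branch into not not X  //  Y.
          branch 1.2.1 (add not not X):
            ○ open, literals {U=false, X=true, Z=false}.
          branch 1.2.2 (add Y):
            ○ open, literals {U=false, Y=true, Z=false}.
  branch 2 (add (Z iff (not W implies (X iff not Y)))):
    (Z iff (not W implies (X iff not Y))): β-rule — branch into Z, (not W implies (X iff not Y))  //  not Z, not (not W implies (X iff not Y)).
      branch 2.1 (add Z, (not W implies (X iff not Y))):
        (not W implies (X iff not Y)): β-rule — branch into not not W  //  (X iff not Y).
          branch 2.1.1 (add not not W):
            ○ open, literals {W=true, Z=true}.
          branch 2.1.2 (add (X iff not Y)):
            (X iff not Y): β-rule — branch into X, not Y  //  not X, not not Y.
              branch 2.1.2.1 (add X, not Y):
                ○ open, literals {X=true, Y=false, Z=true}.
              branch 2.1.2.2 (add not X, not not Y):
                ○ open, literals {X=false, Y=true, Z=true}.
      branch 2.2 (add not Z, not (not W implies (X iff not Y))):
        not (not W implies (X iff not Y)): α-rule — add not W, not (X iff not Y).
        not (X iff not Y): β-rule — branch into X, not not Y  //  not X, not Y.
          branch 2.2.1 (add X, not not Y):
            ○ open, literals {W=false, X=true, Y=true, Z=false}.
          branch 2.2.2 (add not X, not Y):
            ○ open, literals {W=false, X=false, Y=false, Z=false}.
0 branches closed, 8 open.
Each open branch fixes some atoms; the unmentioned ones are free. Counting distinct full assignments: branch {V=true} (X, Y, Z, W, U) contributes 32 new; branch {U=false, X=true, Z=false} (Y, W, V) contributes 4 new; branch {U=false, Y=true, Z=false} (X, W, V) contributes 2 new; branch {W=true, Z=true} (X, Y, V, U) contributes 8 new; branch {X=true, Y=false, Z=true} (W, V, U) contributes 2 new; branch {X=false, Y=true, Z=true} (W, V, U) contributes 2 new; branch {W=false, X=true, Y=true, Z=false} (V, U) contributes 1 new; branch {W=false, X=false, Y=false, Z=false} (V, U) contributes 2 new. Total: 53.

53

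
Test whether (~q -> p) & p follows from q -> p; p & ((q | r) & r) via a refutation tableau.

Yes

Initial set: {(q -> p); (p & ((q | r) & r)); ~((~q -> p) & p)}.
(p & ((q | r) & r)): α-rule — add p, ((q | r) & r).
((q | r) & r): α-rule — add (q | r), r.
(q -> p): β-rule — branch into ~q  //  p.
  branch 1 (add ~q):
    ~((~q -> p) & p): β-rule — branch into ~(~q -> p)  //  ~p.
      branch 1.1 (add ~(~q -> p)):
        ~(~q -> p): α-rule — add ~q, ~p.
        × closes — contains both p and ~p.
      branch 1.2 (add ~p):
        × closes — contains both p and ~p.
  branch 2 (add p):
    ~((~q -> p) & p): β-rule — branch into ~(~q -> p)  //  ~p.
      branch 2.1 (add ~(~q -> p)):
        ~(~q -> p): α-rule — add ~q, ~p.
        × closes — contains both p and ~p.
      branch 2.2 (add ~p):
        × closes — contains both p and ~p.
All 4 branches close.
Every branch closed, so the premises entail the conclusion.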